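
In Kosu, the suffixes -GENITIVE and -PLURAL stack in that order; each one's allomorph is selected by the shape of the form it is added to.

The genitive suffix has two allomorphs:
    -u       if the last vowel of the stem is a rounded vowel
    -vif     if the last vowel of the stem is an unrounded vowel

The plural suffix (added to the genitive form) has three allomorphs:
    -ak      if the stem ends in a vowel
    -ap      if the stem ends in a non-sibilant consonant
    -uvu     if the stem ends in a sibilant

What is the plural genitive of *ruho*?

ruhouak

The last vowel of *ruho* is /o/, which is a rounded vowel, so the genitive suffix is -u, giving *ruhou*.
The final sound of the genitive form *ruhou* is /u/, which is a vowel, so the plural suffix is -ak, giving *ruhouak*.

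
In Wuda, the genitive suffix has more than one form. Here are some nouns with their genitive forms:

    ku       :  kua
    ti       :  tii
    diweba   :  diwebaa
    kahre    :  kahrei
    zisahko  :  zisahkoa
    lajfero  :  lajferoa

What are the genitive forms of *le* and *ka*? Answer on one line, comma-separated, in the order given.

lei, kaa

The pattern is front/back vowel harmony: -i when the last vowel of the stem is a front vowel (*ti*, *kahre*); -a when the last vowel of the stem is a back vowel (*ku*, *diweba*, *zisahko*, *lajfero*).
*le*: last vowel = /e/, a front vowel → -i → *lei*.
Since the last vowel of *ka* is /a/ (a back vowel), it takes -a, giving *kaa*.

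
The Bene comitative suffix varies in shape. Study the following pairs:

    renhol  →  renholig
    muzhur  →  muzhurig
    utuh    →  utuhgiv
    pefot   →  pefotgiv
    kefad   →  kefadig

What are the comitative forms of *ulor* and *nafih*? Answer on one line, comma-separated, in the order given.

Looking at the final consonant of each stem: -giv when the stem ends in a voiceless consonant (*utuh*, *pefot*); -ig when the stem ends in a voiced consonant (*renhol*, *muzhur*, *kefad*).
*ulor*: final consonant = /r/, voiced → -ig → *ulorig*.
Since the final consonant of *nafih* is /h/ (voiceless), it takes -giv, giving *nafihgiv*.

ulorig, nafihgiv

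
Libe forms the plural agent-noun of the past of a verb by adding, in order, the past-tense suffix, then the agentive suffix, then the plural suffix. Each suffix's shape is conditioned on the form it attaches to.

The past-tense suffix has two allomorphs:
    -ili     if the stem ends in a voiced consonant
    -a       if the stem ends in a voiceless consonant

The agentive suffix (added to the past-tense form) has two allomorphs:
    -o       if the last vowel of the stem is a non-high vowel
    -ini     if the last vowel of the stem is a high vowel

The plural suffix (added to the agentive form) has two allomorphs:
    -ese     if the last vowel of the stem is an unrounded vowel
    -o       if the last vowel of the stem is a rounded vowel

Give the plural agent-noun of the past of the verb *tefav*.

The final consonant of *tefav* is /v/, which is voiced, so the past-tense suffix is -ili, giving *tefavili*.
The past-tense form *tefavili* — last vowel /i/ (a high vowel) → -ini → *tefaviliini*.
The last vowel of the agentive form *tefaviliini* is /i/, which is an unrounded vowel, so the plural suffix is -ese, giving *tefaviliiniese*.

tefaviliiniese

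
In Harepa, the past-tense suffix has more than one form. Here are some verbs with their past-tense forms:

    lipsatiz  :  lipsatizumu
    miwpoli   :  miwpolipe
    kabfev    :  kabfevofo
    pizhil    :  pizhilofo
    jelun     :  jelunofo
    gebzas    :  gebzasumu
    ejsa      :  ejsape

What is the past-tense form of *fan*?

The pattern is sibilance of the final sound: -umu when the stem ends in a sibilant (*lipsatiz*, *gebzas*); -ofo when the stem ends in a non-sibilant consonant (*kabfev*, *pizhil*, *jelun*); -pe when the stem ends in a vowel (*miwpoli*, *ejsa*).
*fan* — final sound /n/ (a non-sibilant consonant) → -ofo → *fanofo*.

fanofo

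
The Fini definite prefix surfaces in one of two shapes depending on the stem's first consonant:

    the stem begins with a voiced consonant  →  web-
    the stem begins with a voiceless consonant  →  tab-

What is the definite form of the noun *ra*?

*ra*: first consonant = /r/, voiced → web- → *webra*.

webra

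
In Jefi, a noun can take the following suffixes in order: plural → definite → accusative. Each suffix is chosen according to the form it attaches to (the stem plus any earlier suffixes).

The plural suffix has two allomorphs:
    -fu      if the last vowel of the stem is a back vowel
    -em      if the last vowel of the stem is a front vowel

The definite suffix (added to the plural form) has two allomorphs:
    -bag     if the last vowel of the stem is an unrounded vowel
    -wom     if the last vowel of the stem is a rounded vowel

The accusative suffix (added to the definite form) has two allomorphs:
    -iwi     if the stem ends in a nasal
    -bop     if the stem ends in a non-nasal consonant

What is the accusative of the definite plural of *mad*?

madfuwomiwi

*mad* — last vowel /a/ (a back vowel) → -fu → *madfu*.
The last vowel of the plural form *madfu* is /u/, which is a rounded vowel, so the definite suffix is -wom, giving *madfuwom*.
The definite form *madfuwom* — final consonant /m/ (a nasal) → -iwi → *madfuwomiwi*.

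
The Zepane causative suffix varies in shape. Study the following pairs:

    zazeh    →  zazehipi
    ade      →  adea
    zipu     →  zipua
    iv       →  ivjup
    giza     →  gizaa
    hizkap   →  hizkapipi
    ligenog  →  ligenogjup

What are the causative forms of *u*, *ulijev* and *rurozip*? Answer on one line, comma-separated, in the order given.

ua, ulijevjup, rurozipipi

The pattern is voicing of the final sound: -ipi when the stem ends in a voiceless consonant (*zazeh*, *hizkap*); -jup when the stem ends in a voiced consonant (*iv*, *ligenog*); -a when the stem ends in a vowel (*ade*, *zipu*, *giza*).
*u* — final sound /u/ (a vowel) → -a → *ua*.
The final sound of *ulijev* is /v/, which is a voiced consonant, so the suffix is -jup, giving *ulijevjup*.
*rurozip*: final sound = /p/, a voiceless consonant → -ipi → *rurozipipi*.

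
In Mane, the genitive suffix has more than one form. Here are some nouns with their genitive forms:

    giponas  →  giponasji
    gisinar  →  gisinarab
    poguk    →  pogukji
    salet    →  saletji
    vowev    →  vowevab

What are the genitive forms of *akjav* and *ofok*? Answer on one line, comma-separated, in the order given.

akjavab, ofokji

The pattern is voicing of the final consonant: -ji when the stem ends in a voiceless consonant (*giponas*, *poguk*, *salet*); -ab when the stem ends in a voiced consonant (*gisinar*, *vowev*).
The final consonant of *akjav* is /v/, which is voiced, so the suffix is -ab, giving *akjavab*.
The final consonant of *ofok* is /k/, which is voiceless, so the suffix is -ji, giving *ofokji*.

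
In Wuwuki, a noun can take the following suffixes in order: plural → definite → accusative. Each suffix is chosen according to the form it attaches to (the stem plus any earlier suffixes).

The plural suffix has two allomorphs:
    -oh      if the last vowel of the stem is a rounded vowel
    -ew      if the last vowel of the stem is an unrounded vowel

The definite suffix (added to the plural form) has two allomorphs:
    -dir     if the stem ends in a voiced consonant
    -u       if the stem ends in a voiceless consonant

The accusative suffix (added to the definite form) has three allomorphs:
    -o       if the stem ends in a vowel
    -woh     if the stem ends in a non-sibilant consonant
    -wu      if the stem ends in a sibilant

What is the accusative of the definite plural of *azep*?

azepewdirwoh

Since the last vowel of *azep* is /e/ (an unrounded vowel), it takes -ew, giving *azepew*.
The plural form *azepew*: final consonant = /w/, voiced → -dir → *azepewdir*.
Since the final sound of the definite form *azepewdir* is /r/ (a non-sibilant consonant), it takes -woh, giving *azepewdirwoh*.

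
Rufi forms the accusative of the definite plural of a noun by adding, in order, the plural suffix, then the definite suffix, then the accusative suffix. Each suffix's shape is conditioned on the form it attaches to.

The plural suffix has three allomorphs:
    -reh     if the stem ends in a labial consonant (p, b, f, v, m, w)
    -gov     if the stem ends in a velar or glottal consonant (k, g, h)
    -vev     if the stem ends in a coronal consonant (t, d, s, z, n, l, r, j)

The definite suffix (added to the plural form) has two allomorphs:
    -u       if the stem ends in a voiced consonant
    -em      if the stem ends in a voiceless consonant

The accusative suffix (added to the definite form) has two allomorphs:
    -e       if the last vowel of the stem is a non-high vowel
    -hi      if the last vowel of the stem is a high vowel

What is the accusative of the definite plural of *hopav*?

*hopav* — final consonant /v/ (labial) → -reh → *hopavreh*.
Since the final consonant of the plural form *hopavreh* is /h/ (voiceless), it takes -em, giving *hopavrehem*.
Since the last vowel of the definite form *hopavrehem* is /e/ (a non-high vowel), it takes -e, giving *hopavreheme*.

hopavreheme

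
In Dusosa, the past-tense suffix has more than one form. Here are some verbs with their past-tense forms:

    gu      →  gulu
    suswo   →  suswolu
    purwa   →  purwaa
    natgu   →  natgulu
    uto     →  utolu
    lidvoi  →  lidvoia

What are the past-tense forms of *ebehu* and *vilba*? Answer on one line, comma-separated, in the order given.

Looking at the last vowel of each stem: -lu when the last vowel of the stem is a rounded vowel (*gu*, *suswo*, *natgu*, *uto*); -a when the last vowel of the stem is an unrounded vowel (*purwa*, *lidvoi*).
*ebehu*: last vowel = /u/, a rounded vowel → -lu → *ebehulu*.
Since the last vowel of *vilba* is /a/ (an unrounded vowel), it takes -a, giving *vilbaa*.

ebehulu, vilbaa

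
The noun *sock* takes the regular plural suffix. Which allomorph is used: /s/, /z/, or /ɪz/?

/s/

The stem *sock* ends in a voiceless non-sibilant consonant.
The plural suffix surfaces as /ɪz/ after sibilants, /s/ after other voiceless consonants, and /z/ after other voiced sounds.
So the plural -s on *sock* is pronounced /s/.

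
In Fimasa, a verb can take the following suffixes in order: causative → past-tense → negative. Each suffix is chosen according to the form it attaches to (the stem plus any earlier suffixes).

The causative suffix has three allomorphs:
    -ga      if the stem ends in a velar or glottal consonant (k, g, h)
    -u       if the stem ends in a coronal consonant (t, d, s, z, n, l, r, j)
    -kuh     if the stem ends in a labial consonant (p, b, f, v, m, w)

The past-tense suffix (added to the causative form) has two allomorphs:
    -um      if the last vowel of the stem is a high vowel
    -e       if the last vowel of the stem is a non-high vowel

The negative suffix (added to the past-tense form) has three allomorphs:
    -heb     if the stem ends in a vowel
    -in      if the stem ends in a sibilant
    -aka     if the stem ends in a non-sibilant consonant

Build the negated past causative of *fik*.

fikgaeheb

*fik*: final consonant = /k/, velar/glottal → -ga → *fikga*.
The causative form *fikga*: last vowel = /a/, a non-high vowel → -e → *fikgae*.
The final sound of the past-tense form *fikgae* is /e/, which is a vowel, so the negative suffix is -heb, giving *fikgaeheb*.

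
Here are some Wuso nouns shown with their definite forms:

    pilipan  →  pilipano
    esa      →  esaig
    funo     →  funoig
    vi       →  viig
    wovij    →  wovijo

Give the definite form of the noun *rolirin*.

rolirino

The suffix is conditioned by the final sound: -o when the stem ends in a consonant (*pilipan*, *wovij*); -ig when the stem ends in a vowel (*esa*, *funo*, *vi*).
Since the final sound of *rolirin* is /n/ (a consonant), it takes -o, giving *rolirino*.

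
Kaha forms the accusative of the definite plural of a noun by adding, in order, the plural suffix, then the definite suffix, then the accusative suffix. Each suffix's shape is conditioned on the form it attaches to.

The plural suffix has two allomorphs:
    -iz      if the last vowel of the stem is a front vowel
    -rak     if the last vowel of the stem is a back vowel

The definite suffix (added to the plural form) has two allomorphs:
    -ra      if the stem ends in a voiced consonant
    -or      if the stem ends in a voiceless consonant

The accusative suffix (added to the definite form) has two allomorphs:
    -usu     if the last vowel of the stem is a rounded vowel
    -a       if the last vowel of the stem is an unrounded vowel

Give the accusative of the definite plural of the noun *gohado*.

gohadorakorusu

The last vowel of *gohado* is /o/, which is a back vowel, so the plural suffix is -rak, giving *gohadorak*.
The plural form *gohadorak* — final consonant /k/ (voiceless) → -or → *gohadorakor*.
The definite form *gohadorakor*: last vowel = /o/, a rounded vowel → -usu → *gohadorakorusu*.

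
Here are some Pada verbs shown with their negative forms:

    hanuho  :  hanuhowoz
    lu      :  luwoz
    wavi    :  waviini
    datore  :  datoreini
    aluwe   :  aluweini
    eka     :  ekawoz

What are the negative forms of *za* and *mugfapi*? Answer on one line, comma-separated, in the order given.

Looking at the last vowel of each stem: -ini when the last vowel of the stem is a front vowel (*wavi*, *datore*, *aluwe*); -woz when the last vowel of the stem is a back vowel (*hanuho*, *lu*, *eka*).
Since the last vowel of *za* is /a/ (a back vowel), it takes -woz, giving *zawoz*.
Since the last vowel of *mugfapi* is /i/ (a front vowel), it takes -ini, giving *mugfapiini*.

zawoz, mugfapiini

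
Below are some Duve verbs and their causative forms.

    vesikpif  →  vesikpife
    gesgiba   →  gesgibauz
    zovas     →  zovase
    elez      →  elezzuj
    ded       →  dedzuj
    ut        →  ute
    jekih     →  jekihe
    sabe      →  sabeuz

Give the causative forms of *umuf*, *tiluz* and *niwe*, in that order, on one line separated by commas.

umufe, tiluzzuj, niweuz

The pattern is voicing of the final sound: -e when the stem ends in a voiceless consonant (*vesikpif*, *zovas*, *ut*, *jekih*); -zuj when the stem ends in a voiced consonant (*elez*, *ded*); -uz when the stem ends in a vowel (*gesgiba*, *sabe*).
*umuf*: final sound = /f/, a voiceless consonant → -e → *umufe*.
*tiluz* — final sound /z/ (a voiced consonant) → -zuj → *tiluzzuj*.
Since the final sound of *niwe* is /e/ (a vowel), it takes -uz, giving *niweuz*.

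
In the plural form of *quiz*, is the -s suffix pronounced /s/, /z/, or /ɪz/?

The stem *quiz* ends in a sibilant (/s, z, ʃ, ʒ, tʃ, dʒ/).
The plural suffix surfaces as /ɪz/ after sibilants, /s/ after other voiceless consonants, and /z/ after other voiced sounds.
So the plural -s on *quiz* is pronounced /ɪz/.

/ɪz/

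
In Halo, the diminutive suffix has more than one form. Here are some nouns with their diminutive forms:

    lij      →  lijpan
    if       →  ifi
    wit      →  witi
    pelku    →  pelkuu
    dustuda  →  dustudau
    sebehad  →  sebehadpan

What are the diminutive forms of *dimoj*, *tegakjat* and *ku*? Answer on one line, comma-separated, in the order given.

dimojpan, tegakjati, kuu

The pattern is voicing of the final sound: -i when the stem ends in a voiceless consonant (*if*, *wit*); -pan when the stem ends in a voiced consonant (*lij*, *sebehad*); -u when the stem ends in a vowel (*pelku*, *dustuda*).
*dimoj* — final sound /j/ (a voiced consonant) → -pan → *dimojpan*.
*tegakjat* — final sound /t/ (a voiceless consonant) → -i → *tegakjati*.
The final sound of *ku* is /u/, which is a vowel, so the suffix is -u, giving *kuu*.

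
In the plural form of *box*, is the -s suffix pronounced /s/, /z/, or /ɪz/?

/ɪz/

The stem *box* ends in a sibilant (/s, z, ʃ, ʒ, tʃ, dʒ/).
The plural suffix surfaces as /ɪz/ after sibilants, /s/ after other voiceless consonants, and /z/ after other voiced sounds.
So the plural -s on *box* is pronounced /ɪz/.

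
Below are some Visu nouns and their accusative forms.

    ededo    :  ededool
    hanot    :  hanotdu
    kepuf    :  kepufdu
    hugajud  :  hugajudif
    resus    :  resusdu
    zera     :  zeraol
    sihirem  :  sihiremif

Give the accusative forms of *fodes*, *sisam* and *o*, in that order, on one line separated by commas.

fodesdu, sisamif, ool

Looking at the final sound of each stem: -du when the stem ends in a voiceless consonant (*hanot*, *kepuf*, *resus*); -if when the stem ends in a voiced consonant (*hugajud*, *sihirem*); -ol when the stem ends in a vowel (*ededo*, *zera*).
Since the final sound of *fodes* is /s/ (a voiceless consonant), it takes -du, giving *fodesdu*.
The final sound of *sisam* is /m/, which is a voiced consonant, so the suffix is -if, giving *sisamif*.
The final sound of *o* is /o/, which is a vowel, so the suffix is -ol, giving *ool*.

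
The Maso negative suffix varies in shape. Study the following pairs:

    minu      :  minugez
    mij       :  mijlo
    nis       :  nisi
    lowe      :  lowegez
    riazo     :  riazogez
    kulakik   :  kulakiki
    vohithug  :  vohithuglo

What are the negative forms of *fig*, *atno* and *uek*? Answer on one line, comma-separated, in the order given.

figlo, atnogez, ueki

The pattern is voicing of the final sound: -i when the stem ends in a voiceless consonant (*nis*, *kulakik*); -lo when the stem ends in a voiced consonant (*mij*, *vohithug*); -gez when the stem ends in a vowel (*minu*, *lowe*, *riazo*).
Since the final sound of *fig* is /g/ (a voiced consonant), it takes -lo, giving *figlo*.
The final sound of *atno* is /o/, which is a vowel, so the suffix is -gez, giving *atnogez*.
*uek* — final sound /k/ (a voiceless consonant) → -i → *ueki*.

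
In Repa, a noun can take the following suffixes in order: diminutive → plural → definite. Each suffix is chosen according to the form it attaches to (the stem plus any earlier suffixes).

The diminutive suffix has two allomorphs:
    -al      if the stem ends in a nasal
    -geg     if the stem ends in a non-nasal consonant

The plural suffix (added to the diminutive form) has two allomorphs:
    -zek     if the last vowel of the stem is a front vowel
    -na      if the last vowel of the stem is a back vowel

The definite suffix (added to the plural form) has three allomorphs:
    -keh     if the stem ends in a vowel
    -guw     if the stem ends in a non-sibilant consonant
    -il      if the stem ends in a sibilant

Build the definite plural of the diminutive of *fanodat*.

Since the final consonant of *fanodat* is /t/ (non-nasal), it takes -geg, giving *fanodatgeg*.
The diminutive form *fanodatgeg* — last vowel /e/ (a front vowel) → -zek → *fanodatgegzek*.
The final sound of the plural form *fanodatgegzek* is /k/, which is a non-sibilant consonant, so the definite suffix is -guw, giving *fanodatgegzekguw*.

fanodatgegzekguw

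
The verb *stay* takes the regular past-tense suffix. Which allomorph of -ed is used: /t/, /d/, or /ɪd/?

/d/

The stem *stay* ends in a voiced sound other than /d/.
The -ed suffix is realized as /ɪd/ after /t, d/; as /t/ after other voiceless consonants; and as /d/ after other voiced sounds.
So -ed on *stay* is pronounced /d/.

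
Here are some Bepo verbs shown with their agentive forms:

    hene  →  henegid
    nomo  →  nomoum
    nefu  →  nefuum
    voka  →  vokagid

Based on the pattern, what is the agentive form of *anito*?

anitoum

Looking at the last vowel of each stem: -um when the last vowel of the stem is a rounded vowel (*nomo*, *nefu*); -gid when the last vowel of the stem is an unrounded vowel (*hene*, *voka*).
Since the last vowel of *anito* is /o/ (a rounded vowel), it takes -um, giving *anitoum*.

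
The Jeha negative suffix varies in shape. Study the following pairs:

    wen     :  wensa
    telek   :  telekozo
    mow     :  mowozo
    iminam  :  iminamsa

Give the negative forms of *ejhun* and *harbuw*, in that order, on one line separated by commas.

The alternation tracks the final consonant of the stem — -sa when the stem ends in a nasal (*wen*, *iminam*); -ozo when the stem ends in a non-nasal consonant (*telek*, *mow*).
*ejhun* — final consonant /n/ (a nasal) → -sa → *ejhunsa*.
*harbuw*: final consonant = /w/, non-nasal → -ozo → *harbuwozo*.

ejhunsa, harbuwozo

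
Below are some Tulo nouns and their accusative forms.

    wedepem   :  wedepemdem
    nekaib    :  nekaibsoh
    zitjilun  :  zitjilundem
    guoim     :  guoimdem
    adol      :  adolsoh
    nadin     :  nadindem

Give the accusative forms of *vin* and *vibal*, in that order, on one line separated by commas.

The suffix is conditioned by the final consonant: -dem when the stem ends in a nasal (*wedepem*, *zitjilun*, *guoim*, *nadin*); -soh when the stem ends in a non-nasal consonant (*nekaib*, *adol*).
*vin*: final consonant = /n/, a nasal → -dem → *vindem*.
*vibal*: final consonant = /l/, non-nasal → -soh → *vibalsoh*.

vindem, vibalsoh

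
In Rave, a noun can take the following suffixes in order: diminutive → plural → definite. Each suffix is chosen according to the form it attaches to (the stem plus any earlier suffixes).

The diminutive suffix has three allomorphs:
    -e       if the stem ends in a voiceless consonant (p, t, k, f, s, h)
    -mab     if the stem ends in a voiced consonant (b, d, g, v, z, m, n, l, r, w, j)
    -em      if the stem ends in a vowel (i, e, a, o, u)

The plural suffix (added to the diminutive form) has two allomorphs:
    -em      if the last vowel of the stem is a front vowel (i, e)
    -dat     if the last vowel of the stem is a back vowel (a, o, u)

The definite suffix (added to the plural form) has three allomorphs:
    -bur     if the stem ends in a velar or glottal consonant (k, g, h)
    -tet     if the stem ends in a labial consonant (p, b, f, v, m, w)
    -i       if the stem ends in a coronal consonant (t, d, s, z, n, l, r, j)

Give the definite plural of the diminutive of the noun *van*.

*van* — final sound /n/ (a voiced consonant) → -mab → *vanmab*.
The diminutive form *vanmab* — last vowel /a/ (a back vowel) → -dat → *vanmabdat*.
The final consonant of the plural form *vanmabdat* is /t/, which is coronal, so the definite suffix is -i, giving *vanmabdati*.

vanmabdati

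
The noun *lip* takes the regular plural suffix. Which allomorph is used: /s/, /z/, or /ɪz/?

The stem *lip* ends in a voiceless non-sibilant consonant.
The plural suffix surfaces as /ɪz/ after sibilants, /s/ after other voiceless consonants, and /z/ after other voiced sounds.
So the plural -s on *lip* is pronounced /s/.

/s/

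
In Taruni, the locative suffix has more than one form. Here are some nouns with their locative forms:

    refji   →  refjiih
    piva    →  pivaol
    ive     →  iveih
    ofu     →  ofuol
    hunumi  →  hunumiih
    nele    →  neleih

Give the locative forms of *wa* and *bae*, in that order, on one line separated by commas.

The alternation tracks the last vowel of the stem — -ih when the last vowel of the stem is a front vowel (*refji*, *ive*, *hunumi*, *nele*); -ol when the last vowel of the stem is a back vowel (*piva*, *ofu*).
Since the last vowel of *wa* is /a/ (a back vowel), it takes -ol, giving *waol*.
*bae*: last vowel = /e/, a front vowel → -ih → *baeih*.

waol, baeih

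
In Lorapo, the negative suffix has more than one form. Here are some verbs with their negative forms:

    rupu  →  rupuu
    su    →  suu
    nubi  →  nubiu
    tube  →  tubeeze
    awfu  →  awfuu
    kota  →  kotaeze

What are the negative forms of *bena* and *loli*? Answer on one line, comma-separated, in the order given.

benaeze, loliu

The suffix is conditioned by the last vowel: -u when the last vowel of the stem is a high vowel (*rupu*, *su*, *nubi*, *awfu*); -eze when the last vowel of the stem is a non-high vowel (*tube*, *kota*).
*bena* — last vowel /a/ (a non-high vowel) → -eze → *benaeze*.
Since the last vowel of *loli* is /i/ (a high vowel), it takes -u, giving *loliu*.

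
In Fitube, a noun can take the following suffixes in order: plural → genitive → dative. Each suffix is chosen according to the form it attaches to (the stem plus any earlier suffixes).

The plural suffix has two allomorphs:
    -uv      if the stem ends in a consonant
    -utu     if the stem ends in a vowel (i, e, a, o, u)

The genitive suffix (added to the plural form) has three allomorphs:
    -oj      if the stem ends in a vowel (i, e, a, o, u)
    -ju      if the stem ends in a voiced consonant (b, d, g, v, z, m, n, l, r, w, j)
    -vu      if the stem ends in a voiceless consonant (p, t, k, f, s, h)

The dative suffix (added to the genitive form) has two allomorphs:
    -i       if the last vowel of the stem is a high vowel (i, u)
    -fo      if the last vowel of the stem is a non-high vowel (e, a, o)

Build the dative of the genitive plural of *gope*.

gopeutuojfo

*gope*: final sound = /e/, a vowel → -utu → *gopeutu*.
Since the final sound of the plural form *gopeutu* is /u/ (a vowel), it takes -oj, giving *gopeutuoj*.
The genitive form *gopeutuoj* — last vowel /o/ (a non-high vowel) → -fo → *gopeutuojfo*.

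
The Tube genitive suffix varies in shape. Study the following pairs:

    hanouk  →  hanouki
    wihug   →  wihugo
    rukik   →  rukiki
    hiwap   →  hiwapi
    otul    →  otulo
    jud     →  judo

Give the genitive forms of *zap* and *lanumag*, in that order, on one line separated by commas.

zapi, lanumago

The pattern is voicing of the final consonant: -i when the stem ends in a voiceless consonant (*hanouk*, *rukik*, *hiwap*); -o when the stem ends in a voiced consonant (*wihug*, *otul*, *jud*).
The final consonant of *zap* is /p/, which is voiceless, so the suffix is -i, giving *zapi*.
Since the final consonant of *lanumag* is /g/ (voiced), it takes -o, giving *lanumago*.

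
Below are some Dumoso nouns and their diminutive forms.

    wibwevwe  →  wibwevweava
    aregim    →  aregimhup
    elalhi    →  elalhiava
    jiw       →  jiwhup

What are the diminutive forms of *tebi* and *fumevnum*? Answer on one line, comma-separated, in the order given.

tebiava, fumevnumhup

The pattern is consonant vs. vowel: -hup when the stem ends in a consonant (*aregim*, *jiw*); -ava when the stem ends in a vowel (*wibwevwe*, *elalhi*).
The final sound of *tebi* is /i/, which is a vowel, so the suffix is -ava, giving *tebiava*.
*fumevnum* — final sound /m/ (a consonant) → -hup → *fumevnumhup*.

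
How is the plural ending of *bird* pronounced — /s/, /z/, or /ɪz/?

/z/

The stem *bird* ends in a voiced non-sibilant sound.
The plural suffix surfaces as /ɪz/ after sibilants, /s/ after other voiceless consonants, and /z/ after other voiced sounds.
So the plural -s on *bird* is pronounced /z/.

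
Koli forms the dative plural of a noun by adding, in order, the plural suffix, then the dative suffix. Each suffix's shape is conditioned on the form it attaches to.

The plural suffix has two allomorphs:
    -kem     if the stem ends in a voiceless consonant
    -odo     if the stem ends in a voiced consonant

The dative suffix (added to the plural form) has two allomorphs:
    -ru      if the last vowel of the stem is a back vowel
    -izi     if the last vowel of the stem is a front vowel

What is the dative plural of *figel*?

figelodoru

*figel*: final consonant = /l/, voiced → -odo → *figelodo*.
The plural form *figelodo*: last vowel = /o/, a back vowel → -ru → *figelodoru*.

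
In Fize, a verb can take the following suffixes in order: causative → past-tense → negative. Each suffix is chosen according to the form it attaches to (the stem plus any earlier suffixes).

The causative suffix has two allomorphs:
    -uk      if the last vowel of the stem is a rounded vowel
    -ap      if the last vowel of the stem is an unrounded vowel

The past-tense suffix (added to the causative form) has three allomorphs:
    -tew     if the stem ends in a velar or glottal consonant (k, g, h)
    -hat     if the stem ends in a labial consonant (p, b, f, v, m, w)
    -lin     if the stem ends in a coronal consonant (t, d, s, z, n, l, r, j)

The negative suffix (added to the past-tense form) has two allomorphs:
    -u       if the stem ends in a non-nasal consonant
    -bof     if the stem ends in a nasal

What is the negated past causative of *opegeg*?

*opegeg*: last vowel = /e/, an unrounded vowel → -ap → *opegegap*.
The final consonant of the causative form *opegegap* is /p/, which is labial, so the past-tense suffix is -hat, giving *opegegaphat*.
Since the final consonant of the past-tense form *opegegaphat* is /t/ (non-nasal), it takes -u, giving *opegegaphatu*.

opegegaphatu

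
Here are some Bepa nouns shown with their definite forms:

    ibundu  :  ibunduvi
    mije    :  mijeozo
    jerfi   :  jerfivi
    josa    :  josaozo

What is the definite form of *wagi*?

wagivi

Looking at the last vowel of each stem: -vi when the last vowel of the stem is a high vowel (*ibundu*, *jerfi*); -ozo when the last vowel of the stem is a non-high vowel (*mije*, *josa*).
Since the last vowel of *wagi* is /i/ (a high vowel), it takes -vi, giving *wagivi*.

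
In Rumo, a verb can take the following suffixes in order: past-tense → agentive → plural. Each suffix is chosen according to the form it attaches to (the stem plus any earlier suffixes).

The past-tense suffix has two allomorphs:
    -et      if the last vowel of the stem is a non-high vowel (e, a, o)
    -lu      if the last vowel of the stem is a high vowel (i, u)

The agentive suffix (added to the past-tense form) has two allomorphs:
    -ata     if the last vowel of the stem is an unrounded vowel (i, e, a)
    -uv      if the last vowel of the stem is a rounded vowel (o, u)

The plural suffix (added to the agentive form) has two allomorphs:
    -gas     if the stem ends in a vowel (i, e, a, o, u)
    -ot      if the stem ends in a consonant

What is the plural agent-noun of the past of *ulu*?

Since the last vowel of *ulu* is /u/ (a high vowel), it takes -lu, giving *ululu*.
The last vowel of the past-tense form *ululu* is /u/, which is a rounded vowel, so the agentive suffix is -uv, giving *ululuuv*.
The final sound of the agentive form *ululuuv* is /v/, which is a consonant, so the plural suffix is -ot, giving *ululuuvot*.

ululuuvot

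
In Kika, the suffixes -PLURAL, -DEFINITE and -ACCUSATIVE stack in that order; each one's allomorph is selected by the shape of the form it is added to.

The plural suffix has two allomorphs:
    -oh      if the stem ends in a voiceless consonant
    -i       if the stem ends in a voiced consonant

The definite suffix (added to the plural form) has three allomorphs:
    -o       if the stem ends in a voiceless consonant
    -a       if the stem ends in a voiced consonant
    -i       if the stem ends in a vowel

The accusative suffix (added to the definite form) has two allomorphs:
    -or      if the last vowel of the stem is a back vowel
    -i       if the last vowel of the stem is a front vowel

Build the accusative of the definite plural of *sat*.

satohoor

*sat* — final consonant /t/ (voiceless) → -oh → *satoh*.
The plural form *satoh* — final sound /h/ (a voiceless consonant) → -o → *satoho*.
The definite form *satoho* — last vowel /o/ (a back vowel) → -or → *satohoor*.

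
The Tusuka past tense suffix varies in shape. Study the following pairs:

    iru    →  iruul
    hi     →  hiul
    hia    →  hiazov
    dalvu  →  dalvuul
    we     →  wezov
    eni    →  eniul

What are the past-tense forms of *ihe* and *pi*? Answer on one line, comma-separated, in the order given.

ihezov, piul

The alternation tracks the last vowel of the stem — -ul when the last vowel of the stem is a high vowel (*iru*, *hi*, *dalvu*, *eni*); -zov when the last vowel of the stem is a non-high vowel (*hia*, *we*).
The last vowel of *ihe* is /e/, which is a non-high vowel, so the suffix is -zov, giving *ihezov*.
*pi* — last vowel /i/ (a high vowel) → -ul → *piul*.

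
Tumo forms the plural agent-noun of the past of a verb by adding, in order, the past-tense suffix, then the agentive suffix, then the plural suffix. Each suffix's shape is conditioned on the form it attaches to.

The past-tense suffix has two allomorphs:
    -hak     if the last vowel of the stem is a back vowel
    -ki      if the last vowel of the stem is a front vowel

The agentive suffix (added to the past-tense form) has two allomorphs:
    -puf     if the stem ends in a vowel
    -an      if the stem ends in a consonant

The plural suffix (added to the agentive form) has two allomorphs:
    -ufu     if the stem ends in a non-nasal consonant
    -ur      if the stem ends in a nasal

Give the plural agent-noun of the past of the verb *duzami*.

duzamikipufufu

The last vowel of *duzami* is /i/, which is a front vowel, so the past-tense suffix is -ki, giving *duzamiki*.
The past-tense form *duzamiki* — final sound /i/ (a vowel) → -puf → *duzamikipuf*.
The final consonant of the agentive form *duzamikipuf* is /f/, which is non-nasal, so the plural suffix is -ufu, giving *duzamikipufufu*.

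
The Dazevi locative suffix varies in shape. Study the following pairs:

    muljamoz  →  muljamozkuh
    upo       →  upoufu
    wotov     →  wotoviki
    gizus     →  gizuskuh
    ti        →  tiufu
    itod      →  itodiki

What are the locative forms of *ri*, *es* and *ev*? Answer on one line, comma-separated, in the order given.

riufu, eskuh, eviki

The pattern is sibilance of the final sound: -kuh when the stem ends in a sibilant (*muljamoz*, *gizus*); -iki when the stem ends in a non-sibilant consonant (*wotov*, *itod*); -ufu when the stem ends in a vowel (*upo*, *ti*).
The final sound of *ri* is /i/, which is a vowel, so the suffix is -ufu, giving *riufu*.
The final sound of *es* is /s/, which is a sibilant, so the suffix is -kuh, giving *eskuh*.
*ev* — final sound /v/ (a non-sibilant consonant) → -iki → *eviki*.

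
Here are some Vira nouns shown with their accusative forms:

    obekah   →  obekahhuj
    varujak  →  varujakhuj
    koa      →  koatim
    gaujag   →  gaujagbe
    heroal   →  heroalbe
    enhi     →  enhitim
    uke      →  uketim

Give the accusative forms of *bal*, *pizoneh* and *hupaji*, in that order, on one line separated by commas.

The pattern is voicing of the final sound: -huj when the stem ends in a voiceless consonant (*obekah*, *varujak*); -be when the stem ends in a voiced consonant (*gaujag*, *heroal*); -tim when the stem ends in a vowel (*koa*, *enhi*, *uke*).
Since the final sound of *bal* is /l/ (a voiced consonant), it takes -be, giving *balbe*.
The final sound of *pizoneh* is /h/, which is a voiceless consonant, so the suffix is -huj, giving *pizonehhuj*.
*hupaji*: final sound = /i/, a vowel → -tim → *hupajitim*.

balbe, pizonehhuj, hupajitim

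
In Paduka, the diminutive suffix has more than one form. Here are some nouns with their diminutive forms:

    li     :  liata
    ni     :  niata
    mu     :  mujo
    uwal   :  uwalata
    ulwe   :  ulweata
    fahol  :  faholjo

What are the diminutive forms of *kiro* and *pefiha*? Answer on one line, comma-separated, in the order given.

kirojo, pefihaata

The suffix is conditioned by the last vowel: -jo when the last vowel of the stem is a rounded vowel (*mu*, *fahol*); -ata when the last vowel of the stem is an unrounded vowel (*li*, *ni*, *uwal*, *ulwe*).
*kiro* — last vowel /o/ (a rounded vowel) → -jo → *kirojo*.
Since the last vowel of *pefiha* is /a/ (an unrounded vowel), it takes -ata, giving *pefihaata*.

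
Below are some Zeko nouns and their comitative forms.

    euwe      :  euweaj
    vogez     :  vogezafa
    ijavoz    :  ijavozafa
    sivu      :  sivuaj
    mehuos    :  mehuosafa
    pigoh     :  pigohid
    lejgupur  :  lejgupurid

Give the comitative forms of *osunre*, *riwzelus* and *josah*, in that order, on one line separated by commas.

osunreaj, riwzelusafa, josahid

The pattern is sibilance of the final sound: -afa when the stem ends in a sibilant (*vogez*, *ijavoz*, *mehuos*); -id when the stem ends in a non-sibilant consonant (*pigoh*, *lejgupur*); -aj when the stem ends in a vowel (*euwe*, *sivu*).
*osunre* — final sound /e/ (a vowel) → -aj → *osunreaj*.
*riwzelus*: final sound = /s/, a sibilant → -afa → *riwzelusafa*.
Since the final sound of *josah* is /h/ (a non-sibilant consonant), it takes -id, giving *josahid*.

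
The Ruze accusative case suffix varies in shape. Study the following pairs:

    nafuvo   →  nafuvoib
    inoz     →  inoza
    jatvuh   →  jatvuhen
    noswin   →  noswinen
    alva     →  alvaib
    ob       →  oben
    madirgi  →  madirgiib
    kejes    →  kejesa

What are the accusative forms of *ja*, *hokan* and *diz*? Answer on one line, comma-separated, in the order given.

The alternation tracks the final sound of the stem — -a when the stem ends in a sibilant (*inoz*, *kejes*); -en when the stem ends in a non-sibilant consonant (*jatvuh*, *noswin*, *ob*); -ib when the stem ends in a vowel (*nafuvo*, *alva*, *madirgi*).
Since the final sound of *ja* is /a/ (a vowel), it takes -ib, giving *jaib*.
*hokan*: final sound = /n/, a non-sibilant consonant → -en → *hokanen*.
Since the final sound of *diz* is /z/ (a sibilant), it takes -a, giving *diza*.

jaib, hokanen, diza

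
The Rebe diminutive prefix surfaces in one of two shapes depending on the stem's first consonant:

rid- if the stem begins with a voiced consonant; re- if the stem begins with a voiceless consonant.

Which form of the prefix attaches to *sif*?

re-

*sif*: first consonant = /s/, voiceless → re-.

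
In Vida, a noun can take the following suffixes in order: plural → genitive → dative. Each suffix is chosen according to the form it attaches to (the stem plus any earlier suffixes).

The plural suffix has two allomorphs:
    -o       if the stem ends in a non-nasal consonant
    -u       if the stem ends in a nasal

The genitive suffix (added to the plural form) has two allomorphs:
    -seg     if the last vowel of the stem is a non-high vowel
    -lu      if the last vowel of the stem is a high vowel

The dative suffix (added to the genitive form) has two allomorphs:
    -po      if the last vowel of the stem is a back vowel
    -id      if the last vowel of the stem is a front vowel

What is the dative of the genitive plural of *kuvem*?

Since the final consonant of *kuvem* is /m/ (a nasal), it takes -u, giving *kuvemu*.
The last vowel of the plural form *kuvemu* is /u/, which is a high vowel, so the genitive suffix is -lu, giving *kuvemulu*.
Since the last vowel of the genitive form *kuvemulu* is /u/ (a back vowel), it takes -po, giving *kuvemulupo*.

kuvemulupo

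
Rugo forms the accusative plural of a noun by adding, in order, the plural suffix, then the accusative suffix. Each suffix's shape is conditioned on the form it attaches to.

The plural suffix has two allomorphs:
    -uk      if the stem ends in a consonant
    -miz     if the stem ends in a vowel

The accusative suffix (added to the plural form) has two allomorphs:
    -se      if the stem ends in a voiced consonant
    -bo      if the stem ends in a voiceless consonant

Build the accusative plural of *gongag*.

Since the final sound of *gongag* is /g/ (a consonant), it takes -uk, giving *gongaguk*.
The plural form *gongaguk* — final consonant /k/ (voiceless) → -bo → *gongagukbo*.

gongagukbo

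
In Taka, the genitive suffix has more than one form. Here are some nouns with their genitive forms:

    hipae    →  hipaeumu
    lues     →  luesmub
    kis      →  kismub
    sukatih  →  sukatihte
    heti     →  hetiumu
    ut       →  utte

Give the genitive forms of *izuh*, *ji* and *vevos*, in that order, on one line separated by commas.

Looking at the final sound of each stem: -mub when the stem ends in a sibilant (*lues*, *kis*); -te when the stem ends in a non-sibilant consonant (*sukatih*, *ut*); -umu when the stem ends in a vowel (*hipae*, *heti*).
The final sound of *izuh* is /h/, which is a non-sibilant consonant, so the suffix is -te, giving *izuhte*.
*ji* — final sound /i/ (a vowel) → -umu → *jiumu*.
Since the final sound of *vevos* is /s/ (a sibilant), it takes -mub, giving *vevosmub*.

izuhte, jiumu, vevosmub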